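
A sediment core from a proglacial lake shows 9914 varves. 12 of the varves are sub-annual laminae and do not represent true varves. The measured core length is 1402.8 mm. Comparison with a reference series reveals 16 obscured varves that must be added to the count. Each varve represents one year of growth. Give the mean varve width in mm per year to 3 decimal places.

Correcting the raw count gives 9914 − 12 + 16 = 9918 true varves.
Extension rate ≈ 1402.8 / 9918 = 0.141 mm per year.

0.141 mm per year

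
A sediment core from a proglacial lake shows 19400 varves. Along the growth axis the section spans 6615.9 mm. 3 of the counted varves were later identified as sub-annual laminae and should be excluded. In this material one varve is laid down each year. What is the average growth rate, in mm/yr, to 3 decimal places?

0.341 mm/yr

After corrections the count is 19400 − 3 = 19397 varves.
Mean rate = 6615.9 mm / 19397 years ≈ 0.341 mm/yr.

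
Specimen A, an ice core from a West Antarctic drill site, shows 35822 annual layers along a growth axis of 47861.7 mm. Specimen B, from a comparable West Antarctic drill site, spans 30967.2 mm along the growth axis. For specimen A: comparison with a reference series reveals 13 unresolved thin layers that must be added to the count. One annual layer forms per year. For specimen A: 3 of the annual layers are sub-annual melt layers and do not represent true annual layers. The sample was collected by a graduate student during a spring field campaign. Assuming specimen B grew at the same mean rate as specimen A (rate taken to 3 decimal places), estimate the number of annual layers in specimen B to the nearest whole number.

Specimen A: correcting the raw count gives 35822 − 3 + 13 = 35832 true annual layers.
A: Mean rate = 47861.7 mm / 35832 years ≈ 1.336 mm/year.
For B, 30967.2 / 1.336 = 23179.04 years ≈ 23179 annual layers.

23179 annual layers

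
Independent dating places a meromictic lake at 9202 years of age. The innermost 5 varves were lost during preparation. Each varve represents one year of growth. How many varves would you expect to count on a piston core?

9197 varves

Expected varves over 9202 years: 9202.
Subtracting the 5 varves not captured gives 9202 − 5 = 9197 varves in the record.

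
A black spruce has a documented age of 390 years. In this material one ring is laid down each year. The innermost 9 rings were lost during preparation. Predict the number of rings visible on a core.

381 rings

Expected rings over 390 years: 390.
Subtracting the 9 rings not captured gives 390 − 9 = 381 rings in the record.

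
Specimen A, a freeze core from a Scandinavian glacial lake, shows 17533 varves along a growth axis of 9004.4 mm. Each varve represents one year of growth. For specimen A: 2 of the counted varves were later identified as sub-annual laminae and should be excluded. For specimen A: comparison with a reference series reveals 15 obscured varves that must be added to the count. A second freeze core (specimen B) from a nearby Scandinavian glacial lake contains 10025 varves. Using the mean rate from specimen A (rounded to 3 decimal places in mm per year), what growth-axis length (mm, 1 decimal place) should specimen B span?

Specimen A: after corrections the count is 17533 − 2 + 15 = 17546 varves.
A: 9004.4 mm over 17546 years gives 9004.4 / 17546 ≈ 0.513 mm/year.
For B, 0.513 mm/year × 10025 years = 5142.8 mm.

5142.8 mm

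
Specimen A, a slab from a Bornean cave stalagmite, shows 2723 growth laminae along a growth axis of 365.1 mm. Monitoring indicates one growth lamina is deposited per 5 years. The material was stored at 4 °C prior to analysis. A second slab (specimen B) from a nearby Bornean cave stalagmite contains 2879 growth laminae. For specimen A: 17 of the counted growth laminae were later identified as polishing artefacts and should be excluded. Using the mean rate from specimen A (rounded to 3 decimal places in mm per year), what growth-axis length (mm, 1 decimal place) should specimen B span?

388.7 mm

Specimen A: after corrections the count is 2723 − 17 = 2706 growth laminae.
Specimen A: 2706 growth laminae at 5 years each span 2706 × 5 = 13530 years.
A: Mean rate = 365.1 mm / 13530 years ≈ 0.027 mm/year.
Specimen B: at 5 years per growth lamina, 2879 × 5 = 14395 years. B's length ≈ 0.027 × 14395 = 388.7 mm.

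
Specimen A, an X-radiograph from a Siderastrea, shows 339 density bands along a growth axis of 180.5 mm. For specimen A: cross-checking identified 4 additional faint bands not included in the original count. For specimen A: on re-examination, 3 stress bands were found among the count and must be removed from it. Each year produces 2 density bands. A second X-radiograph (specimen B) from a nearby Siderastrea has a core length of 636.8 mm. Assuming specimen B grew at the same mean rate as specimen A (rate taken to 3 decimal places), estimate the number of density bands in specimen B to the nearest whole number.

Specimen A: adjusted count: 339 − 3 + 4 = 340 density bands.
Specimen A: 340 density bands at 2 per year is 340 / 2 = 170 years.
A: Extension rate ≈ 180.5 / 170 = 1.062 mm per year.
B spans 636.8 / 1.062 = 599.62 years; at 2 density bands per year that is 599.62 × 2 ≈ 1199 density bands.

1199 density bands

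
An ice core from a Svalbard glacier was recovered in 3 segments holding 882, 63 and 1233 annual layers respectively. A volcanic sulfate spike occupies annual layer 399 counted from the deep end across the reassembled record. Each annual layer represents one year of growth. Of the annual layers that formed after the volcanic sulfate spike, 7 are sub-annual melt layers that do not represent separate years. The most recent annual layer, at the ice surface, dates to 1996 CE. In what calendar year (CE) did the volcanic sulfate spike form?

224 CE

Total annual layers = 882 + 63 + 1233 = 2178.
2178 − 399 = 1779 annual layers lie beyond the volcanic sulfate spike toward the ice surface.
Removing the 7 false annual layers leaves 1779 − 7 = 1772 true annual layers beyond the volcanic sulfate spike.
Counting back 1772 years from 1996 CE places the volcanic sulfate spike in 1996 − 1772 = 224 CE.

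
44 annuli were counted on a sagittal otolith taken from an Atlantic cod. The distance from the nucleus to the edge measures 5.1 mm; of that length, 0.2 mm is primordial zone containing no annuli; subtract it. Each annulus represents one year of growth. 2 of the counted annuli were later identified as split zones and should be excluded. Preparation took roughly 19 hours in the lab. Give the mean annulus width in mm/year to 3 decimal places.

0.117 mm/year

Correcting the raw count gives 44 − 2 = 42 true annuli.
Net length = 5.1 − 0.2 = 4.9 mm.
Mean rate = 4.9 mm / 42 years ≈ 0.117 mm/year.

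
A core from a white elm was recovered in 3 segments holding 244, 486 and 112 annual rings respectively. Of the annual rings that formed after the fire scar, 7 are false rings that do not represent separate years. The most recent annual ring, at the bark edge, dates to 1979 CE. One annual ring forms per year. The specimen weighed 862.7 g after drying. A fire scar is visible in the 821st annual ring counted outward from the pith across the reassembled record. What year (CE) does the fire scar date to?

Total annual rings = 244 + 486 + 112 = 842.
Between annual ring 821 and the bark edge there are 842 − 821 = 21 annual rings.
21 − 7 false = 14 true annual rings after the fire scar.
1979 − 14 = 1965 CE.

1965 CE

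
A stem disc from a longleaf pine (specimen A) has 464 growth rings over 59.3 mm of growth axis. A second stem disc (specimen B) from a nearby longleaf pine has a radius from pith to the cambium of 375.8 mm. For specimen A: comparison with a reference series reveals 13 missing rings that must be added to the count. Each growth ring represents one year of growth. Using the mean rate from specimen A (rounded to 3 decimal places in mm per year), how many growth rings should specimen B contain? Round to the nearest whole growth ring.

3031 growth rings

Specimen A: correcting the raw count gives 464 + 13 = 477 true growth rings.
A: 59.3 mm over 477 years gives 59.3 / 477 ≈ 0.124 mm/year.
For B, 375.8 / 0.124 = 3030.65 years ≈ 3031 growth rings.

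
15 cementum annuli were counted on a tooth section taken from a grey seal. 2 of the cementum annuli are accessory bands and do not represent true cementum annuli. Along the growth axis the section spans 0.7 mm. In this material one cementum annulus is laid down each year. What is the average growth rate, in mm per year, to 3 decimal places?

Adjusted count: 15 − 2 = 13 cementum annuli.
Mean rate = 0.7 mm / 13 years ≈ 0.054 mm per year.

0.054 mm per year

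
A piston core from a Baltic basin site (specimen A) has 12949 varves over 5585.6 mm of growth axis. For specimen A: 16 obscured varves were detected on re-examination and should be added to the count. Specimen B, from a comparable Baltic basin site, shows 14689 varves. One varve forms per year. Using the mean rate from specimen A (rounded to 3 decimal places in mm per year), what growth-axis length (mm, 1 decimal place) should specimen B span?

Specimen A: correcting the raw count gives 12949 + 16 = 12965 true varves.
A: Mean rate = 5585.6 mm / 12965 years ≈ 0.431 mm per year.
Length of B = 0.431 × 14689 = 6331.0 mm.

6331.0 mm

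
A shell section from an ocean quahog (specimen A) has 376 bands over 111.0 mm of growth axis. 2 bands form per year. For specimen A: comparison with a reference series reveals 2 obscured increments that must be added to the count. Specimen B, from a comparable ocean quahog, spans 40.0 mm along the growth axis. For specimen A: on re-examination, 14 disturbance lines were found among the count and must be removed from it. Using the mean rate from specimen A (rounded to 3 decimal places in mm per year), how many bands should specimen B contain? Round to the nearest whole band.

Specimen A: correcting the raw count gives 376 − 14 + 2 = 364 true bands.
Specimen A: dividing by 2 bands per year: 364 / 2 = 182 years.
A: Extension rate ≈ 111.0 / 182 = 0.610 mm/year.
For B, 40.0 / 0.610 = 65.57 years; at 2 bands per year that is 65.57 × 2 ≈ 131 bands.

131 bands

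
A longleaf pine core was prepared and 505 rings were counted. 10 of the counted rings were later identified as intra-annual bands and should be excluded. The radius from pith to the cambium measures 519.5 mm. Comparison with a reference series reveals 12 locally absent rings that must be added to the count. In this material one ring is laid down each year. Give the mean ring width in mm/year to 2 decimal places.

True ring count = 505 − 10 + 12 = 507.
Mean rate = 519.5 mm / 507 years ≈ 1.02 mm/year.

1.02 mm/year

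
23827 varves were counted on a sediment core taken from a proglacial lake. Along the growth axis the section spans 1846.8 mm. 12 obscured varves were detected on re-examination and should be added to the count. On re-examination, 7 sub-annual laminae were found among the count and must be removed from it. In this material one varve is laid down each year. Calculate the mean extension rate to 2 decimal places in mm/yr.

Adjusted count: 23827 − 7 + 12 = 23832 varves.
Mean rate = 1846.8 mm / 23832 years ≈ 0.08 mm/yr.

0.08 mm/yr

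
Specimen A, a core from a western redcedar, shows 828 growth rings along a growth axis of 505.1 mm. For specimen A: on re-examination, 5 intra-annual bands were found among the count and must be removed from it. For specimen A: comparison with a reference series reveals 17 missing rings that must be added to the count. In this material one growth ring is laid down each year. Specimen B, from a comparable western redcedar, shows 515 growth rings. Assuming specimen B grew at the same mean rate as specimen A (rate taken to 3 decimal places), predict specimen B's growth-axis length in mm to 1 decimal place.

Specimen A: after corrections the count is 828 − 5 + 17 = 840 growth rings.
A: Mean rate = 505.1 mm / 840 years ≈ 0.601 mm per year.
B's length ≈ 0.601 × 515 = 309.5 mm.

309.5 mm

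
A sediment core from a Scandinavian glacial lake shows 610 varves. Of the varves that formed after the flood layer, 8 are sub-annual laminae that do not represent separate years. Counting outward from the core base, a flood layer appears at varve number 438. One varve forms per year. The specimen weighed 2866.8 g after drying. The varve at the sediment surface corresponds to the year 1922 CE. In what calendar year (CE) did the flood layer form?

610 − 438 = 172 varves lie beyond the flood layer toward the sediment surface.
Removing the 8 false varves leaves 172 − 8 = 164 true varves beyond the flood layer.
Counting back 164 years from 1922 CE places the flood layer in 1922 − 164 = 1758 CE.

1758 CE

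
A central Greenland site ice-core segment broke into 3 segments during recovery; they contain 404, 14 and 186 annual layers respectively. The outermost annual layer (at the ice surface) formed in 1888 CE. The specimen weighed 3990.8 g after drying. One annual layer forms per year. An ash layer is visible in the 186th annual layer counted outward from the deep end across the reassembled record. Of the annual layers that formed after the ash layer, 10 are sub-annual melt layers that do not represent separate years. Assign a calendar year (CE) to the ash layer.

Total annual layers = 404 + 14 + 186 = 604.
Between annual layer 186 and the ice surface there are 604 − 186 = 418 annual layers.
Excluding 10 false annual layers: 418 − 10 = 408.
The annual layer at the ice surface is 1888 CE, so the ash layer dates to 1888 − 408 = 1480 CE.

1480 CE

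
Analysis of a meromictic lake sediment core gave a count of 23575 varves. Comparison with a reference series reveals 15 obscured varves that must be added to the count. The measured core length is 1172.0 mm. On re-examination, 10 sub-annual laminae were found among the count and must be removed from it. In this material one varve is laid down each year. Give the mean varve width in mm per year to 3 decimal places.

Correcting the raw count gives 23575 − 10 + 15 = 23580 true varves.
Mean rate = 1172.0 mm / 23580 years ≈ 0.050 mm per year.

0.050 mm per year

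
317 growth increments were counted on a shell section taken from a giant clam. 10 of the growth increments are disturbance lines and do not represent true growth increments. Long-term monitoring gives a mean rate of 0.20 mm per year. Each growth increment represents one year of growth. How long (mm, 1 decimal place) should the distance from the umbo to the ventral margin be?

61.4 mm

After corrections the count is 317 − 10 = 307 growth increments.
Length ≈ 0.20 × 307 = 61.4 mm.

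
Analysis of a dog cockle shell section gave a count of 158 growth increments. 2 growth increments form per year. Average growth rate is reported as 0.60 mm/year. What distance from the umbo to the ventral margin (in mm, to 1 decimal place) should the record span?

158 growth increments at 2 per year is 158 / 2 = 79 years.
Length ≈ 0.60 × 79 = 47.4 mm.

47.4 mm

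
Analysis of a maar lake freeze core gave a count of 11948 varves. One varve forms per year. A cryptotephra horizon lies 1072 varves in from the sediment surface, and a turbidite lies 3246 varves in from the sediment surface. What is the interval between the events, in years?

2174 years

The two markers are separated by 3246 − 1072 = 2174 varves.
That is 2174 years at one varve per year.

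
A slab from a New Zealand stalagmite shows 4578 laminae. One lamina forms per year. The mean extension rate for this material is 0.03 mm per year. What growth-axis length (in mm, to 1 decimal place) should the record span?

4578 years of growth are recorded.
Length ≈ 0.03 × 4578 = 137.3 mm.

137.3 mm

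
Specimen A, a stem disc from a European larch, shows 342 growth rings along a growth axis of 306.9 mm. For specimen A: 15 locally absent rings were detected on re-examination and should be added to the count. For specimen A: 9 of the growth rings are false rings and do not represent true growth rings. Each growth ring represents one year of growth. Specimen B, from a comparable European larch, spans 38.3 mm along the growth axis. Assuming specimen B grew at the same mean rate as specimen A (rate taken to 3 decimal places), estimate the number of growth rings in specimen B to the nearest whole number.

Specimen A: after corrections the count is 342 − 9 + 15 = 348 growth rings.
A: Mean rate = 306.9 mm / 348 years ≈ 0.882 mm/yr.
For B, 38.3 / 0.882 = 43.42 years ≈ 43 growth rings.

43 growth rings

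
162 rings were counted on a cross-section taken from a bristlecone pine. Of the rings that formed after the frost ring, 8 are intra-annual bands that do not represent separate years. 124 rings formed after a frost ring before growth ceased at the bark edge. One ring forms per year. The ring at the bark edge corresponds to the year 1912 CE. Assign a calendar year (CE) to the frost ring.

There are 124 rings younger than the frost ring.
Excluding 8 false rings: 124 − 8 = 116.
Counting back 116 years from 1912 CE places the frost ring in 1912 − 116 = 1796 CE.

1796 CE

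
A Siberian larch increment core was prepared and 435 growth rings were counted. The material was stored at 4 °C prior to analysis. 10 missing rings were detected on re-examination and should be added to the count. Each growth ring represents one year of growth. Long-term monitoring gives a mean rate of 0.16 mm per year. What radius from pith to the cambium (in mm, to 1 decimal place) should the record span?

71.2 mm

Correcting the raw count gives 435 + 10 = 445 true growth rings.
Length ≈ 0.16 × 445 = 71.2 mm.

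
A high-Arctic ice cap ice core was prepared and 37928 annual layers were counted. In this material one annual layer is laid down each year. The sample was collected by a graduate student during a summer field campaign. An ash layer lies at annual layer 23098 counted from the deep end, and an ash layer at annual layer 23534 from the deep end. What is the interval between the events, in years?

23534 − 23098 = 436 annual layers lie between the two events.
At one annual layer per year, 436 years elapsed between them.

436 years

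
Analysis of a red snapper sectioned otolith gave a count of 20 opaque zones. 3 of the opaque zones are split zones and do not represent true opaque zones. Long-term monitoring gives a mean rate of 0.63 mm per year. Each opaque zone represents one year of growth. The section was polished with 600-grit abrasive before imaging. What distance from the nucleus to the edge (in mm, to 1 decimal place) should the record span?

After corrections the count is 20 − 3 = 17 opaque zones.
17 years at 0.63 mm/year gives 0.63 × 17 = 10.7 mm.

10.7 mm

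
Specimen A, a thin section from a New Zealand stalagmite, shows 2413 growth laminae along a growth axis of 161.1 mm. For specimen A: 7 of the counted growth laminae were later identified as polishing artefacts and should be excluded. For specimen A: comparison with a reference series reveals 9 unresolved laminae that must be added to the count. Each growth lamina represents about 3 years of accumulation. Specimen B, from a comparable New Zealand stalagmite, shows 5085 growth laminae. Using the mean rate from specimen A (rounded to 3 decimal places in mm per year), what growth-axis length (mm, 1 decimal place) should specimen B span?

335.6 mm

Specimen A: after corrections the count is 2413 − 7 + 9 = 2415 growth laminae.
Specimen A: multiplying by 3 years per growth lamina: 2415 × 3 = 7245 years.
A: Mean rate = 161.1 mm / 7245 years ≈ 0.022 mm/yr.
Specimen B: multiplying by 3 years per growth lamina: 5085 × 3 = 15255 years. B's length ≈ 0.022 × 15255 = 335.6 mm.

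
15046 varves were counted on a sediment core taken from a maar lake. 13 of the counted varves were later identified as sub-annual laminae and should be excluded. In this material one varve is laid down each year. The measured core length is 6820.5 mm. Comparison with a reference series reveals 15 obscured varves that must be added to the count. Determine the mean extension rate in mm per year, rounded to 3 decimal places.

Adjusted count: 15046 − 13 + 15 = 15048 varves.
Mean rate = 6820.5 mm / 15048 years ≈ 0.453 mm per year.

0.453 mm per year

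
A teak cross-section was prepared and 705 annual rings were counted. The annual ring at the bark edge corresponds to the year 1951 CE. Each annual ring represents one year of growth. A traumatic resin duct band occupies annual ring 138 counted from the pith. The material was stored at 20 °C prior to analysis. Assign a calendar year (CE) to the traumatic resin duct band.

1384 CE

Between annual ring 138 and the bark edge there are 705 − 138 = 567 annual rings.
The annual ring at the bark edge is 1951 CE, so the traumatic resin duct band dates to 1951 − 567 = 1384 CE.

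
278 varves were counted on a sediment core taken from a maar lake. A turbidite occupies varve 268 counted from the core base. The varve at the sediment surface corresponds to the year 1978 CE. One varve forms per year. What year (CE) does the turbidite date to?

The turbidite sits at varve 268 from the core base, so 278 − 268 = 10 varves formed after it.
Counting back 10 years from 1978 CE places the turbidite in 1978 − 10 = 1968 CE.

1968 CE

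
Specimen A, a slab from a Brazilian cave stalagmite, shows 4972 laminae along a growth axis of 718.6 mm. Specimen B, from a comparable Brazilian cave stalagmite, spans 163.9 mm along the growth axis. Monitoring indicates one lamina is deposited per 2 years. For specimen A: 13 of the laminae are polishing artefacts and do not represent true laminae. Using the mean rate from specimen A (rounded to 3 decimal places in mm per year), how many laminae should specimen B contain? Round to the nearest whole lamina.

1138 laminae

Specimen A: after corrections the count is 4972 − 13 = 4959 laminae.
Specimen A: at 2 years per lamina, 4959 × 2 = 9918 years.
A: Extension rate ≈ 718.6 / 9918 = 0.072 mm/year.
Specimen B: 163.9 mm / 0.072 mm per year = 2276.39 years; at 2 years per lamina that is 2276.39 / 2 ≈ 1138 laminae.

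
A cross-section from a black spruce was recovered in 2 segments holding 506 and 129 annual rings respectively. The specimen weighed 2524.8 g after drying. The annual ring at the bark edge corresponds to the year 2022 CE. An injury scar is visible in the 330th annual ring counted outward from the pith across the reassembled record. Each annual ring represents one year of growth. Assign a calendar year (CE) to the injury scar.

Total annual rings = 506 + 129 = 635.
Between annual ring 330 and the bark edge there are 635 − 330 = 305 annual rings.
2022 − 305 = 1717 CE.

1717 CE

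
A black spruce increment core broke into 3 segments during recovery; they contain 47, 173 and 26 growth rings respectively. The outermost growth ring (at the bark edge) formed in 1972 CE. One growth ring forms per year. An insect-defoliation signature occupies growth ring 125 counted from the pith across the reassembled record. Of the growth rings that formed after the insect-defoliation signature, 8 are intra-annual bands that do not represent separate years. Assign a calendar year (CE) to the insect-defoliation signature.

Total growth rings = 47 + 173 + 26 = 246.
Between growth ring 125 and the bark edge there are 246 − 125 = 121 growth rings.
Removing the 8 false growth rings leaves 121 − 8 = 113 true growth rings beyond the insect-defoliation signature.
1972 − 113 = 1859 CE.

1859 CE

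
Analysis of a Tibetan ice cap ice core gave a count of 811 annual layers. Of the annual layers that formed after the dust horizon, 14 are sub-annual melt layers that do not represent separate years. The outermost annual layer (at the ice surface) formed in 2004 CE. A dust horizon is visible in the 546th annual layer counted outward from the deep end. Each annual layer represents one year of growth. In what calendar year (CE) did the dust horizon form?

The dust horizon sits at annual layer 546 from the deep end, so 811 − 546 = 265 annual layers formed after it.
Excluding 14 false annual layers: 265 − 14 = 251.
2004 − 251 = 1753 CE.

1753 CE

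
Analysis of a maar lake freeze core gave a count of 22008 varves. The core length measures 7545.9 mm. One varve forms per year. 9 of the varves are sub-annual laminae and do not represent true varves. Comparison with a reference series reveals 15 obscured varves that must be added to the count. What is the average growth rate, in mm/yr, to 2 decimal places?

0.34 mm/yr

After corrections the count is 22008 − 9 + 15 = 22014 varves.
7545.9 mm over 22014 years gives 7545.9 / 22014 ≈ 0.34 mm/yr.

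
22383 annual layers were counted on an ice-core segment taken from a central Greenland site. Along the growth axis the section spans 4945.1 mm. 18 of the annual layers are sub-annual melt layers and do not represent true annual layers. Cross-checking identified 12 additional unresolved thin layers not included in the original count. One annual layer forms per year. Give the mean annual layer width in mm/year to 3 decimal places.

Correcting the raw count gives 22383 − 18 + 12 = 22377 true annual layers.
4945.1 mm over 22377 years gives 4945.1 / 22377 ≈ 0.221 mm/year.

0.221 mm/year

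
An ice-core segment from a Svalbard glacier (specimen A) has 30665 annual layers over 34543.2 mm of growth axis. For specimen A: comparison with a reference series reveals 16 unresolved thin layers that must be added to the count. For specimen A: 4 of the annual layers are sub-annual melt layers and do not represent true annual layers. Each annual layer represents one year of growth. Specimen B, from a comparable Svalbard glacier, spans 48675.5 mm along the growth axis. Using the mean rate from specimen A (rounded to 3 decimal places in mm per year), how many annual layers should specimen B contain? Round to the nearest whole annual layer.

43229 annual layers

Specimen A: true annual layer count = 30665 − 4 + 16 = 30677.
A: 34543.2 mm over 30677 years gives 34543.2 / 30677 ≈ 1.126 mm/yr.
For B, 48675.5 / 1.126 = 43228.69 years ≈ 43229 annual layers.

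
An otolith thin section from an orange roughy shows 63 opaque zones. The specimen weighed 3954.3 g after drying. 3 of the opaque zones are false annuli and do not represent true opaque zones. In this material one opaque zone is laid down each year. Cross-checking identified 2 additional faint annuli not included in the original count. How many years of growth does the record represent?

62 years

True opaque zone count = 63 − 3 + 2 = 62.
One opaque zone per year makes the duration 62 years.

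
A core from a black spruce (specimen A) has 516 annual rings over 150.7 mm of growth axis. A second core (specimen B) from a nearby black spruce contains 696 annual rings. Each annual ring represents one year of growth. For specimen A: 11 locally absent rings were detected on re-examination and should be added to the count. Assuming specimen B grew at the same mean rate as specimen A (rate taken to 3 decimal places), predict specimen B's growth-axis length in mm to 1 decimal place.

Specimen A: correcting the raw count gives 516 + 11 = 527 true annual rings.
A: Extension rate ≈ 150.7 / 527 = 0.286 mm/yr.
B's length ≈ 0.286 × 696 = 199.1 mm.

199.1 mm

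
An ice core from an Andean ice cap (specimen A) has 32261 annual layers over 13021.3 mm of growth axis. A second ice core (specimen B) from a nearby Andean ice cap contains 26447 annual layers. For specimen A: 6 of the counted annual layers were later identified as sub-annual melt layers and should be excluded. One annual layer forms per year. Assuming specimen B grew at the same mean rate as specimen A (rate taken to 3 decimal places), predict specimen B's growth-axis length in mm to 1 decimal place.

Specimen A: correcting the raw count gives 32261 − 6 = 32255 true annual layers.
A: Extension rate ≈ 13021.3 / 32255 = 0.404 mm/yr.
B's length ≈ 0.404 × 26447 = 10684.6 mm.

10684.6 mm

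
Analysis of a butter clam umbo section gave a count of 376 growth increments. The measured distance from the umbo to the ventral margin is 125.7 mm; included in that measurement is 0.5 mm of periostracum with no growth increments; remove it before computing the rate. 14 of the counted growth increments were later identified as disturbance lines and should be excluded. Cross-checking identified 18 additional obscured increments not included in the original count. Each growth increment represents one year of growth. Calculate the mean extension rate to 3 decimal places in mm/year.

After corrections the count is 376 − 14 + 18 = 380 growth increments.
Removing the 0.5 mm offcut leaves 125.7 − 0.5 = 125.2 mm.
Mean rate = 125.2 mm / 380 years ≈ 0.329 mm/year.

0.329 mm/year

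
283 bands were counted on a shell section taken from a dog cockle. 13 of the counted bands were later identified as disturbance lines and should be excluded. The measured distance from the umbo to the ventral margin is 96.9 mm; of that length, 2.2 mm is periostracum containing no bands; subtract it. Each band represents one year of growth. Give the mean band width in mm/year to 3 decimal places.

0.351 mm/year

True band count = 283 − 13 = 270.
The growth record spans 96.9 − 2.2 = 94.7 mm.
Extension rate ≈ 94.7 / 270 = 0.351 mm/year.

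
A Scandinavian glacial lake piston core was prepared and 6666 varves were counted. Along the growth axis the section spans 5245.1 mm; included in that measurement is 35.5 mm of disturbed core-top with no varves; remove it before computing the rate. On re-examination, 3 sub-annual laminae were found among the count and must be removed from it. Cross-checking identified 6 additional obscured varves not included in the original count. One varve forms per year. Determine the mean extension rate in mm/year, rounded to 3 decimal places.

0.781 mm/year

True varve count = 6666 − 3 + 6 = 6669.
Net length = 5245.1 − 35.5 = 5209.6 mm.
Mean rate = 5209.6 mm / 6669 years ≈ 0.781 mm/year.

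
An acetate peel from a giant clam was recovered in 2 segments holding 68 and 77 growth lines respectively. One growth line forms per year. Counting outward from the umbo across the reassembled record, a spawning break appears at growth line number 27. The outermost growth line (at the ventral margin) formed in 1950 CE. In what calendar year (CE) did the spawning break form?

Total growth lines = 68 + 77 = 145.
The spawning break sits at growth line 27 from the umbo, so 145 − 27 = 118 growth lines formed after it.
The growth line at the ventral margin is 1950 CE, so the spawning break dates to 1950 − 118 = 1832 CE.

1832 CE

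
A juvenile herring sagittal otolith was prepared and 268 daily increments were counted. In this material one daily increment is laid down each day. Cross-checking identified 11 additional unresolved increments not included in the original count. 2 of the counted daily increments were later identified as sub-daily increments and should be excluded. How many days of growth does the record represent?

After corrections the count is 268 − 2 + 11 = 277 daily increments.
At one daily increment per day, that is 277 days.

277 d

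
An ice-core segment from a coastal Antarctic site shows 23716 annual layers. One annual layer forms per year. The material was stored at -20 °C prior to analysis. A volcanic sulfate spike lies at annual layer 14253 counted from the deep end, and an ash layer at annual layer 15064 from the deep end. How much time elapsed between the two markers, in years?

Separation: 15064 − 14253 = 811 annual layers.
One annual layer per year makes the interval 811 years.

811 yr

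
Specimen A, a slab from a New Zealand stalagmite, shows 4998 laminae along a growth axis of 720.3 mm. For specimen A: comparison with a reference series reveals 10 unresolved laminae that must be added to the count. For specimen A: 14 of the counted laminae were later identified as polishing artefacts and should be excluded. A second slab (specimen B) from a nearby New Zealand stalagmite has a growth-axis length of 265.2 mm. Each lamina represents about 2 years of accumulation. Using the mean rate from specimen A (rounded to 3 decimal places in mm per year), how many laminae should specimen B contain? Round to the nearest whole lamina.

Specimen A: after corrections the count is 4998 − 14 + 10 = 4994 laminae.
Specimen A: multiplying by 2 years per lamina: 4994 × 2 = 9988 years.
A: Extension rate ≈ 720.3 / 9988 = 0.072 mm/year.
B spans 265.2 / 0.072 = 3683.33 years; at 2 years per lamina that is 3683.33 / 2 ≈ 1842 laminae.

1842 laminae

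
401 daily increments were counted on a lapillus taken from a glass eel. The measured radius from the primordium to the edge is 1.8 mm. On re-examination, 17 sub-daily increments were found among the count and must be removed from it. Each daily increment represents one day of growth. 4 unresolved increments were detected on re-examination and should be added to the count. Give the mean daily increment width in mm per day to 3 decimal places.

True daily increment count = 401 − 17 + 4 = 388.
Extension rate ≈ 1.8 / 388 = 0.005 mm per day.

0.005 mm per day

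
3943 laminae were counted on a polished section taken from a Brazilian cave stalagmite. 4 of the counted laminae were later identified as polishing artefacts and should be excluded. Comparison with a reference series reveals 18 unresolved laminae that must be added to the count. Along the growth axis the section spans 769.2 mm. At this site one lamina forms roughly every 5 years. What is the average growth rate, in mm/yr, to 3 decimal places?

Correcting the raw count gives 3943 − 4 + 18 = 3957 true laminae.
At 5 years per lamina, 3957 × 5 = 19785 years.
Extension rate ≈ 769.2 / 19785 = 0.039 mm/yr.

0.039 mm/yr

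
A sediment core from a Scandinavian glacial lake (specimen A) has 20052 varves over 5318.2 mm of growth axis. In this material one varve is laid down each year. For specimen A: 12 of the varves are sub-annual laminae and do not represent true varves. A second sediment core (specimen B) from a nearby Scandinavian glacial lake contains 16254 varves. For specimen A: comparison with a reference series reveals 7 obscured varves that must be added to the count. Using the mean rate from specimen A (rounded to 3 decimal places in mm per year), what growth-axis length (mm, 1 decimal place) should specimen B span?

4307.3 mm

Specimen A: true varve count = 20052 − 12 + 7 = 20047.
A: Mean rate = 5318.2 mm / 20047 years ≈ 0.265 mm/yr.
For B, 0.265 mm/year × 16254 years = 4307.3 mm.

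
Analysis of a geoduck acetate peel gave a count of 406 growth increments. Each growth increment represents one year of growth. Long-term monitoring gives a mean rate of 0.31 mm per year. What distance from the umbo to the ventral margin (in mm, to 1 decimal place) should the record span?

406 years of growth are recorded.
406 years at 0.31 mm/year gives 0.31 × 406 = 125.9 mm.

125.9 mm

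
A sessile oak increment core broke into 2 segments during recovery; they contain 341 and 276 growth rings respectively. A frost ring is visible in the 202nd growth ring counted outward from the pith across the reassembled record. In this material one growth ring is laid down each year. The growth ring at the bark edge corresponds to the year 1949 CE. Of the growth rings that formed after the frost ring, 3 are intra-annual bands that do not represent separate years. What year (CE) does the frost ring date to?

1537 CE

Total growth rings = 341 + 276 = 617.
Between growth ring 202 and the bark edge there are 617 − 202 = 415 growth rings.
Excluding 3 false growth rings: 415 − 3 = 412.
1949 − 412 = 1537 CE.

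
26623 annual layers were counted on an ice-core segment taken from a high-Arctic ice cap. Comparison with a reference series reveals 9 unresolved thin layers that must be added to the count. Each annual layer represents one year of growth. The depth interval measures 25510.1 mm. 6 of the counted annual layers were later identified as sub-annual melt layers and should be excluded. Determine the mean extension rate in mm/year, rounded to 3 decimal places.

0.958 mm/year

True annual layer count = 26623 − 6 + 9 = 26626.
Mean rate = 25510.1 mm / 26626 years ≈ 0.958 mm/year.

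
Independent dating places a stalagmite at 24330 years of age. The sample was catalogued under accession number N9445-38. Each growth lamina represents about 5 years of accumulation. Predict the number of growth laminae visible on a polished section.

4866 growth laminae

At 5 years per growth lamina, 24330 / 5 = 4866 growth laminae are expected.
So 4866 growth laminae should be present.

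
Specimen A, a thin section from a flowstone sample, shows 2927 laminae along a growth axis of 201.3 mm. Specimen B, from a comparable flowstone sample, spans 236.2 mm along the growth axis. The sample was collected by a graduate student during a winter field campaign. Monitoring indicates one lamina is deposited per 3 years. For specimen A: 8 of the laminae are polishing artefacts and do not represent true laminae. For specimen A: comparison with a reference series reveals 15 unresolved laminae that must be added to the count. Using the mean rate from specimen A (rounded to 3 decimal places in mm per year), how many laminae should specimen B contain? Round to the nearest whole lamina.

3423 laminae

Specimen A: after corrections the count is 2927 − 8 + 15 = 2934 laminae.
Specimen A: at 3 years per lamina, 2934 × 3 = 8802 years.
A: Extension rate ≈ 201.3 / 8802 = 0.023 mm/year.
For B, 236.2 / 0.023 = 10269.57 years; at 3 years per lamina that is 10269.57 / 3 ≈ 3423 laminae.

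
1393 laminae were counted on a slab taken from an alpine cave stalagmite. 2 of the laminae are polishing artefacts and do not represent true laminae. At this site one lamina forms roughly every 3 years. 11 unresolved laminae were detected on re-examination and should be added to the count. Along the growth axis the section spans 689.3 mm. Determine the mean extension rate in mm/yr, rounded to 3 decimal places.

0.164 mm/yr

True lamina count = 1393 − 2 + 11 = 1402.
Multiplying by 3 years per lamina: 1402 × 3 = 4206 years.
Mean rate = 689.3 mm / 4206 years ≈ 0.164 mm/yr.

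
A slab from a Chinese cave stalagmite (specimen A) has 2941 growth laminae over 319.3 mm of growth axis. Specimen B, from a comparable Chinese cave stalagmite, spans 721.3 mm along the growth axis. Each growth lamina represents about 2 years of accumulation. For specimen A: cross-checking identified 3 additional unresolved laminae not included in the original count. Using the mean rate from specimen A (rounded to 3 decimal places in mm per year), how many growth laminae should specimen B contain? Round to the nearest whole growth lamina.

6679 growth laminae

Specimen A: true growth lamina count = 2941 + 3 = 2944.
Specimen A: at 2 years per growth lamina, 2944 × 2 = 5888 years.
A: Mean rate = 319.3 mm / 5888 years ≈ 0.054 mm per year.
For B, 721.3 / 0.054 = 13357.41 years; at 2 years per growth lamina that is 13357.41 / 2 ≈ 6679 growth laminae.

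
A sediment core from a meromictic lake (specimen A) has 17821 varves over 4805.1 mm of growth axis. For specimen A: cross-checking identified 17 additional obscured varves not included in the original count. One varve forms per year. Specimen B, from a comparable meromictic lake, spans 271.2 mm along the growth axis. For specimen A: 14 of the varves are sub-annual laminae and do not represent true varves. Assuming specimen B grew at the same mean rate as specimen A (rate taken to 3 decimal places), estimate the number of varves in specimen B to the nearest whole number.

Specimen A: adjusted count: 17821 − 14 + 17 = 17824 varves.
A: 4805.1 mm over 17824 years gives 4805.1 / 17824 ≈ 0.270 mm/yr.
Specimen B: 271.2 mm / 0.270 mm per year = 1004.44 years ≈ 1004 varves.

1004 varves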